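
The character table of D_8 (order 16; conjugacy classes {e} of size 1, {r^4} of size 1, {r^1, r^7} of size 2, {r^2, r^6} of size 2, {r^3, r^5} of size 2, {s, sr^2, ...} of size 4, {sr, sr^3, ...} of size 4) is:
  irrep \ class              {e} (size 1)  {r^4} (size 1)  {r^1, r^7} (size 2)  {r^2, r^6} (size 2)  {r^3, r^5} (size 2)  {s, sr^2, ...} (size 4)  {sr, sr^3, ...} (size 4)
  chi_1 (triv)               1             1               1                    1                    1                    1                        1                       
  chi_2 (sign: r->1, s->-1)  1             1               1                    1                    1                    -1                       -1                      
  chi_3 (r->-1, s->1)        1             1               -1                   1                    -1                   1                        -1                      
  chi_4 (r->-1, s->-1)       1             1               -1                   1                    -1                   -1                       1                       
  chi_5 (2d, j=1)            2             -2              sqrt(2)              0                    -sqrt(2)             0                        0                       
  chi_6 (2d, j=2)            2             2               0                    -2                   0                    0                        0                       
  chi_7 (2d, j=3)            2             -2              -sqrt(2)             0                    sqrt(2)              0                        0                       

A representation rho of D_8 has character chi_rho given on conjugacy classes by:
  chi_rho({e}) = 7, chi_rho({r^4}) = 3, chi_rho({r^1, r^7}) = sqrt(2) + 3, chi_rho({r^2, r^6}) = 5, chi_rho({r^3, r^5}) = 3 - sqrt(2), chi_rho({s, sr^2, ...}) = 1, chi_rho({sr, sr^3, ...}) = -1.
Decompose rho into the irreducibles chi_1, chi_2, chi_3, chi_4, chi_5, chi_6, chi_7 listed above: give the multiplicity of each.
Multiplicities: chi_1: 2, chi_2: 2, chi_3: 1, chi_4: 0, chi_5: 1, chi_6: 0, chi_7: 0.

Solution. Use <chi_rho, chi> = (1/|G|) sum_C |C| * chi_rho(C) * conj(chi(C)) with |G| = 16 for each irreducible chi in the table:
  <chi_rho, chi_1> = (1/16)[1*(7)*conj(1) + 1*(3)*conj(1) + 2*(sqrt(2) + 3)*conj(1) + 2*(5)*conj(1) + 2*(3 - sqrt(2))*conj(1) + 4*(1)*conj(1) + 4*(-1)*conj(1)]
      = (1/16)[(7) + (3) + (2*sqrt(2) + 6) + (10) + (6 - 2*sqrt(2)) + (4) + (-4)] = 32/16 = 2
  <chi_rho, chi_2> = (1/16)[1*(7)*conj(1) + 1*(3)*conj(1) + 2*(sqrt(2) + 3)*conj(1) + 2*(5)*conj(1) + 2*(3 - sqrt(2))*conj(1) + 4*(1)*conj(-1) + 4*(-1)*conj(-1)]
      = (1/16)[(7) + (3) + (2*sqrt(2) + 6) + (10) + (6 - 2*sqrt(2)) + (-4) + (4)] = 32/16 = 2
  <chi_rho, chi_3> = (1/16)[1*(7)*conj(1) + 1*(3)*conj(1) + 2*(sqrt(2) + 3)*conj(-1) + 2*(5)*conj(1) + 2*(3 - sqrt(2))*conj(-1) + 4*(1)*conj(1) + 4*(-1)*conj(-1)]
      = (1/16)[(7) + (3) + (-6 - 2*sqrt(2)) + (10) + (-6 + 2*sqrt(2)) + (4) + (4)] = 16/16 = 1
  <chi_rho, chi_4> = (1/16)[1*(7)*conj(1) + 1*(3)*conj(1) + 2*(sqrt(2) + 3)*conj(-1) + 2*(5)*conj(1) + 2*(3 - sqrt(2))*conj(-1) + 4*(1)*conj(-1) + 4*(-1)*conj(1)]
      = (1/16)[(7) + (3) + (-6 - 2*sqrt(2)) + (10) + (-6 + 2*sqrt(2)) + (-4) + (-4)] = 0/16 = 0
  <chi_rho, chi_5> = (1/16)[1*(7)*conj(2) + 1*(3)*conj(-2) + 2*(sqrt(2) + 3)*conj(sqrt(2)) + 2*(5)*conj(0) + 2*(3 - sqrt(2))*conj(-sqrt(2)) + 4*(1)*conj(0) + 4*(-1)*conj(0)]
      = (1/16)[(14) + (-6) + (4 + 6*sqrt(2)) + (0) + (4 - 6*sqrt(2)) + (0) + (0)] = 16/16 = 1
  <chi_rho, chi_6> = (1/16)[1*(7)*conj(2) + 1*(3)*conj(2) + 2*(sqrt(2) + 3)*conj(0) + 2*(5)*conj(-2) + 2*(3 - sqrt(2))*conj(0) + 4*(1)*conj(0) + 4*(-1)*conj(0)]
      = (1/16)[(14) + (6) + (0) + (-20) + (0) + (0) + (0)] = 0/16 = 0
  <chi_rho, chi_7> = (1/16)[1*(7)*conj(2) + 1*(3)*conj(-2) + 2*(sqrt(2) + 3)*conj(-sqrt(2)) + 2*(5)*conj(0) + 2*(3 - sqrt(2))*conj(sqrt(2)) + 4*(1)*conj(0) + 4*(-1)*conj(0)]
      = (1/16)[(14) + (-6) + (-6*sqrt(2) - 4) + (0) + (-4 + 6*sqrt(2)) + (0) + (0)] = 0/16 = 0
Dimension check: dim(rho) = sum (mult * dim) = 2*1 + 2*1 + 1*1 + 0*1 + 1*2 + 0*2 + 0*2 = 7 = chi_rho(e) = 7.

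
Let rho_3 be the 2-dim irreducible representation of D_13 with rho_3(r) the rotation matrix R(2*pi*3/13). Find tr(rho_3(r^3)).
chi_{rho_3}(r^3) = 2*cos(2*pi*3*3/13) = -2*cos(5*pi/13)

Solution. rho_3(r^3) is rotation by angle 2*pi*3*3/13, whose trace is 2*cos(2*pi*3*3/13) = -2*cos(5*pi/13).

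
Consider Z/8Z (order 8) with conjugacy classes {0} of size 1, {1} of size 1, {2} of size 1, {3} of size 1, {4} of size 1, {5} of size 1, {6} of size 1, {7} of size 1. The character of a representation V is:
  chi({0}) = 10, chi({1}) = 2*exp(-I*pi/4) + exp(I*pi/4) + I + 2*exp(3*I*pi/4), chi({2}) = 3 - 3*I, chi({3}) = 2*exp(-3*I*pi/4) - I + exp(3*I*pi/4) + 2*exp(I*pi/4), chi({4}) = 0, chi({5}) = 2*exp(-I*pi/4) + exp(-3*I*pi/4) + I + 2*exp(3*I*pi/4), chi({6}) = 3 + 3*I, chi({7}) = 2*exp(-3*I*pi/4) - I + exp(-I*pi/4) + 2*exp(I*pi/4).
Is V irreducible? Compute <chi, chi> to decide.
Not irreducible (reducible): <chi, chi> = 18 > 1.

Details: <chi, chi> = (1/|G|) sum_C |C| * |chi(C)|^2 = (1/8)[1*|10|^2 + 1*|2*exp(-I*pi/4) + exp(I*pi/4) + I + 2*exp(3*I*pi/4)|^2 + 1*|3 - 3*I|^2 + 1*|2*exp(-3*I*pi/4) - I + exp(3*I*pi/4) + 2*exp(I*pi/4)|^2 + 1*|0|^2 + 1*|2*exp(-I*pi/4) + exp(-3*I*pi/4) + I + 2*exp(3*I*pi/4)|^2 + 1*|3 + 3*I|^2 + 1*|2*exp(-3*I*pi/4) - I + exp(-I*pi/4) + 2*exp(I*pi/4)|^2]
  = (1/8)[(100) + (2 + 2*exp(-I*pi/4) - exp(I*pi/4) + exp(3*I*pi/4) - 2*exp(-3*I*pi/4)) + (18) + (2 - 2*exp(I*pi/4) + exp(-I*pi/4) - exp(-3*I*pi/4) + 2*exp(3*I*pi/4)) + (0) + (2 - 2*exp(I*pi/4) + exp(-I*pi/4) - exp(-3*I*pi/4) + 2*exp(3*I*pi/4)) + (18) + (2 + 2*exp(-I*pi/4) - exp(I*pi/4) + exp(3*I*pi/4) - 2*exp(-3*I*pi/4))] = 144/8 = 18.
(Exp terms are combined using exp(i*s)*conj(exp(i*t)) = exp(i*(s-t)), and sums of them are collapsed using the identity that for every m > 1 the m distinct m-th roots of unity sum to 0, e.g. 1 + exp(2*I*pi/3) + exp(-2*I*pi/3) = 0.)
A character is irreducible iff <chi, chi> = 1, so this representation is reducible.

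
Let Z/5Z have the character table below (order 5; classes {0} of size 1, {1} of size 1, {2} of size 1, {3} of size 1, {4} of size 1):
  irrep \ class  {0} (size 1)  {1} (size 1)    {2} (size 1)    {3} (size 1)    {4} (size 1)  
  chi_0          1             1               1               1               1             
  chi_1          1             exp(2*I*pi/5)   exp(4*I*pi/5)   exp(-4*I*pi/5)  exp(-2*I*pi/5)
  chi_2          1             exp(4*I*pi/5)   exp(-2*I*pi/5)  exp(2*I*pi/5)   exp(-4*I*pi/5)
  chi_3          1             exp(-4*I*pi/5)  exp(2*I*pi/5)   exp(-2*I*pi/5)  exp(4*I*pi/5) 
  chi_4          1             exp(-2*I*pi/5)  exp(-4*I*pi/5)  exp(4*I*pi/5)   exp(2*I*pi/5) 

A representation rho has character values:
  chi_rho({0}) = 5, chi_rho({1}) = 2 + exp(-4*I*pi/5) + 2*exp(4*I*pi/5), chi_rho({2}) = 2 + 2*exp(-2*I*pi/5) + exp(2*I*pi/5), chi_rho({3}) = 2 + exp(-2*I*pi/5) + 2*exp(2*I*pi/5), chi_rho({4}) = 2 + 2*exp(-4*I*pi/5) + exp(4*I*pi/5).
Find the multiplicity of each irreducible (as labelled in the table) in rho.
Multiplicities: chi_0: 2, chi_1: 0, chi_2: 2, chi_3: 1, chi_4: 0.

Working: Use <chi_rho, chi> = (1/|G|) sum_C |C| * chi_rho(C) * conj(chi(C)) with |G| = 5 for each irreducible chi in the table:
  <chi_rho, chi_0> = (1/5)[1*(5)*conj(1) + 1*(2 + exp(-4*I*pi/5) + 2*exp(4*I*pi/5))*conj(1) + 1*(2 + 2*exp(-2*I*pi/5) + exp(2*I*pi/5))*conj(1) + 1*(2 + exp(-2*I*pi/5) + 2*exp(2*I*pi/5))*conj(1) + 1*(2 + 2*exp(-4*I*pi/5) + exp(4*I*pi/5))*conj(1)]
      = (1/5)[(5) + (2 + exp(-4*I*pi/5) + 2*exp(4*I*pi/5)) + (2 + 2*exp(-2*I*pi/5) + exp(2*I*pi/5)) + (2 + exp(-2*I*pi/5) + 2*exp(2*I*pi/5)) + (2 + 2*exp(-4*I*pi/5) + exp(4*I*pi/5))] = 10/5 = 2
  <chi_rho, chi_1> = (1/5)[1*(5)*conj(1) + 1*(2 + exp(-4*I*pi/5) + 2*exp(4*I*pi/5))*conj(exp(2*I*pi/5)) + 1*(2 + 2*exp(-2*I*pi/5) + exp(2*I*pi/5))*conj(exp(4*I*pi/5)) + 1*(2 + exp(-2*I*pi/5) + 2*exp(2*I*pi/5))*conj(exp(-4*I*pi/5)) + 1*(2 + 2*exp(-4*I*pi/5) + exp(4*I*pi/5))*conj(exp(-2*I*pi/5))]
      = (1/5)[(5) + (2*exp(-2*I*pi/5) + exp(4*I*pi/5) + 2*exp(2*I*pi/5)) + (2*exp(-4*I*pi/5) + exp(-2*I*pi/5) + 2*exp(4*I*pi/5)) + (2*exp(-4*I*pi/5) + exp(2*I*pi/5) + 2*exp(4*I*pi/5)) + (2*exp(-2*I*pi/5) + exp(-4*I*pi/5) + 2*exp(2*I*pi/5))] = 0/5 = 0
  <chi_rho, chi_2> = (1/5)[1*(5)*conj(1) + 1*(2 + exp(-4*I*pi/5) + 2*exp(4*I*pi/5))*conj(exp(4*I*pi/5)) + 1*(2 + 2*exp(-2*I*pi/5) + exp(2*I*pi/5))*conj(exp(-2*I*pi/5)) + 1*(2 + exp(-2*I*pi/5) + 2*exp(2*I*pi/5))*conj(exp(2*I*pi/5)) + 1*(2 + 2*exp(-4*I*pi/5) + exp(4*I*pi/5))*conj(exp(-4*I*pi/5))]
      = (1/5)[(5) + (2 + 2*exp(-4*I*pi/5) + exp(2*I*pi/5)) + (2 + exp(4*I*pi/5) + 2*exp(2*I*pi/5)) + (2 + 2*exp(-2*I*pi/5) + exp(-4*I*pi/5)) + (2 + exp(-2*I*pi/5) + 2*exp(4*I*pi/5))] = 10/5 = 2
  <chi_rho, chi_3> = (1/5)[1*(5)*conj(1) + 1*(2 + exp(-4*I*pi/5) + 2*exp(4*I*pi/5))*conj(exp(-4*I*pi/5)) + 1*(2 + 2*exp(-2*I*pi/5) + exp(2*I*pi/5))*conj(exp(2*I*pi/5)) + 1*(2 + exp(-2*I*pi/5) + 2*exp(2*I*pi/5))*conj(exp(-2*I*pi/5)) + 1*(2 + 2*exp(-4*I*pi/5) + exp(4*I*pi/5))*conj(exp(4*I*pi/5))]
      = (1/5)[(5) + (1 + 2*exp(-2*I*pi/5) + 2*exp(4*I*pi/5)) + (1 + 2*exp(-2*I*pi/5) + 2*exp(-4*I*pi/5)) + (1 + 2*exp(4*I*pi/5) + 2*exp(2*I*pi/5)) + (1 + 2*exp(-4*I*pi/5) + 2*exp(2*I*pi/5))] = 5/5 = 1
  <chi_rho, chi_4> = (1/5)[1*(5)*conj(1) + 1*(2 + exp(-4*I*pi/5) + 2*exp(4*I*pi/5))*conj(exp(-2*I*pi/5)) + 1*(2 + 2*exp(-2*I*pi/5) + exp(2*I*pi/5))*conj(exp(-4*I*pi/5)) + 1*(2 + exp(-2*I*pi/5) + 2*exp(2*I*pi/5))*conj(exp(4*I*pi/5)) + 1*(2 + 2*exp(-4*I*pi/5) + exp(4*I*pi/5))*conj(exp(2*I*pi/5))]
      = (1/5)[(5) + (2*exp(-4*I*pi/5) + exp(-2*I*pi/5) + 2*exp(2*I*pi/5)) + (exp(-4*I*pi/5) + 2*exp(4*I*pi/5) + 2*exp(2*I*pi/5)) + (2*exp(-2*I*pi/5) + 2*exp(-4*I*pi/5) + exp(4*I*pi/5)) + (2*exp(-2*I*pi/5) + exp(2*I*pi/5) + 2*exp(4*I*pi/5))] = 0/5 = 0
(Exp terms are combined using exp(i*s)*conj(exp(i*t)) = exp(i*(s-t)), and sums of them are collapsed using the identity that for every m > 1 the m distinct m-th roots of unity sum to 0, e.g. 1 + exp(2*I*pi/3) + exp(-2*I*pi/3) = 0.)
Dimension check: dim(rho) = sum (mult * dim) = 2*1 + 0*1 + 2*1 + 1*1 + 0*1 = 5 = chi_rho(e) = 5.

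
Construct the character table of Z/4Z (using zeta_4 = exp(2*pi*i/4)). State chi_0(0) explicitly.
Character table of Z/4Z (irreps indexed chi_0,...,chi_3 with chi_k(m) = zeta_4^(k*m), zeta_4 = exp(2*pi*i/4)):
  irrep \ class  {0} (size 1)  {1} (size 1)  {2} (size 1)  {3} (size 1)
  chi_0          1             1             1             1           
  chi_1          1             I             -1            -I          
  chi_2          1             -1            1             -1          
  chi_3          1             -I            -1            I           

Spot check: chi_0(0) = zeta_4^(0*0) = zeta_4^0 = 1.

Details: Z/4Z is abelian, so all 4 irreducible complex representations are 1-dimensional. They are given by chi_k(m) = zeta_4^(k*m) for k = 0,...,3. Row orthogonality: sum_m chi_k(m) conj(chi_l(m)) = 4 * [k = l].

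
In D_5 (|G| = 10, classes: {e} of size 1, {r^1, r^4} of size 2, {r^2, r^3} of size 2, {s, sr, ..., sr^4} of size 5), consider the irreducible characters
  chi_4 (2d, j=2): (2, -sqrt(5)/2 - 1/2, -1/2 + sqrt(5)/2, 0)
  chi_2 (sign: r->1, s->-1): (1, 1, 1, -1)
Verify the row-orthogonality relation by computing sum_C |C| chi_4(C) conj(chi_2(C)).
Sum = 0; so <chi_4, chi_2> = 0 (distinct irreducibles are orthogonal).

Details: Compute term by term over conjugacy classes (|C| * chi_4(C) * conj(chi_2(C))):
  1*(2)*conj(1) + 2*(-sqrt(5)/2 - 1/2)*conj(1) + 2*(-1/2 + sqrt(5)/2)*conj(1) + 5*(0)*conj(-1)
  = (2) + (-sqrt(5) - 1) + (-1 + sqrt(5)) + (0)
  = 0.
Dividing by |G| = 10 gives 0/10 = 0, matching the row-orthogonality relation <chi_4, chi_2> = [chi_4 = chi_2].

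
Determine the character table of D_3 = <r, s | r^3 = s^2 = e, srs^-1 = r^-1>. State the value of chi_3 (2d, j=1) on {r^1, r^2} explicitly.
Conjugacy classes: {e} of size 1, {r^1, r^2} of size 2, {s, sr, ..., sr^2} of size 3.
Character table:
  irrep \ class              {e} (size 1)  {r^1, r^2} (size 2)  {s, sr, ..., sr^2} (size 3)
  chi_1 (triv)               1             1                    1                          
  chi_2 (sign: r->1, s->-1)  1             1                    -1                         
  chi_3 (2d, j=1)            2             -1                   0                          

Spot check: chi_3 (2d, j=1) on {r^1, r^2} = -1.

Working: D_3 has order 2*3 = 6 with 3 conjugacy classes, hence 3 irreducibles. Sum of squared dims 1 + 1 + 4 = 6 = |G|. Linear characters come from the abelianisation; the 2-dimensional irreps have character r^k -> 2*cos(2*pi*j*k/3), reflections -> 0.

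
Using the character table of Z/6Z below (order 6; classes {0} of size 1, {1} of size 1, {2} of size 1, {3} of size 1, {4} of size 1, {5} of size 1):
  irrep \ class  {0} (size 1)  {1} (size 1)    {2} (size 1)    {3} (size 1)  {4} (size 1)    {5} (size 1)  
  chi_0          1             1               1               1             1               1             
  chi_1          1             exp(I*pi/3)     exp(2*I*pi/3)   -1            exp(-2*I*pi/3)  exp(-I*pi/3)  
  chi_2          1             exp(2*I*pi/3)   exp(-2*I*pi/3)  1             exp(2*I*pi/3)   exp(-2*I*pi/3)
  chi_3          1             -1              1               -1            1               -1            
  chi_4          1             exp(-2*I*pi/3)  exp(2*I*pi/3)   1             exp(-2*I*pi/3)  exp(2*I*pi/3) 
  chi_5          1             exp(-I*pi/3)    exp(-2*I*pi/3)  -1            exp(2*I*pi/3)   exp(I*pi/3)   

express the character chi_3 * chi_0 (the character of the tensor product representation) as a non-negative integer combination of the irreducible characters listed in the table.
chi_3 tensor chi_0 = chi_3 (all other irreducibles have multiplicity 0).

The character of a tensor product is the pointwise product (chi_3 * chi_0)(C) = chi_3(C) * chi_0(C):
  {0}: (1)*(1), {1}: (-1)*(1), {2}: (1)*(1), {3}: (-1)*(1), {4}: (1)*(1), {5}: (-1)*(1)
so (chi_3 * chi_0) takes values
  {0} -> 1, {1} -> -1, {2} -> 1, {3} -> -1, {4} -> 1, {5} -> -1.
Now take the inner product of this character with each irreducible chi from the table, <chi_3*chi_0, chi> = (1/6) sum_C |C| (chi_3*chi_0)(C) conj(chi(C)):
  <chi_3*chi_0, chi_0> = (1/6)[1*(1)*conj(1) + 1*(-1)*conj(1) + 1*(1)*conj(1) + 1*(-1)*conj(1) + 1*(1)*conj(1) + 1*(-1)*conj(1)]
      = (1/6)[(1) + (-1) + (1) + (-1) + (1) + (-1)] = 0/6 = 0
  <chi_3*chi_0, chi_1> = (1/6)[1*(1)*conj(1) + 1*(-1)*conj(exp(I*pi/3)) + 1*(1)*conj(exp(2*I*pi/3)) + 1*(-1)*conj(-1) + 1*(1)*conj(exp(-2*I*pi/3)) + 1*(-1)*conj(exp(-I*pi/3))]
      = (1/6)[(1) + (-exp(-I*pi/3)) + (exp(-2*I*pi/3)) + (1) + (exp(2*I*pi/3)) + (-exp(I*pi/3))] = 0/6 = 0
  <chi_3*chi_0, chi_2> = (1/6)[1*(1)*conj(1) + 1*(-1)*conj(exp(2*I*pi/3)) + 1*(1)*conj(exp(-2*I*pi/3)) + 1*(-1)*conj(1) + 1*(1)*conj(exp(2*I*pi/3)) + 1*(-1)*conj(exp(-2*I*pi/3))]
      = (1/6)[(1) + (-exp(-2*I*pi/3)) + (exp(2*I*pi/3)) + (-1) + (exp(-2*I*pi/3)) + (-exp(2*I*pi/3))] = 0/6 = 0
  <chi_3*chi_0, chi_3> = (1/6)[1*(1)*conj(1) + 1*(-1)*conj(-1) + 1*(1)*conj(1) + 1*(-1)*conj(-1) + 1*(1)*conj(1) + 1*(-1)*conj(-1)]
      = (1/6)[(1) + (1) + (1) + (1) + (1) + (1)] = 6/6 = 1
  <chi_3*chi_0, chi_4> = (1/6)[1*(1)*conj(1) + 1*(-1)*conj(exp(-2*I*pi/3)) + 1*(1)*conj(exp(2*I*pi/3)) + 1*(-1)*conj(1) + 1*(1)*conj(exp(-2*I*pi/3)) + 1*(-1)*conj(exp(2*I*pi/3))]
      = (1/6)[(1) + (-exp(2*I*pi/3)) + (exp(-2*I*pi/3)) + (-1) + (exp(2*I*pi/3)) + (-exp(-2*I*pi/3))] = 0/6 = 0
  <chi_3*chi_0, chi_5> = (1/6)[1*(1)*conj(1) + 1*(-1)*conj(exp(-I*pi/3)) + 1*(1)*conj(exp(-2*I*pi/3)) + 1*(-1)*conj(-1) + 1*(1)*conj(exp(2*I*pi/3)) + 1*(-1)*conj(exp(I*pi/3))]
      = (1/6)[(1) + (-exp(I*pi/3)) + (exp(2*I*pi/3)) + (1) + (exp(-2*I*pi/3)) + (-exp(-I*pi/3))] = 0/6 = 0
(Exp terms are combined using exp(i*s)*conj(exp(i*t)) = exp(i*(s-t)), and sums of them are collapsed using the identity that for every m > 1 the m distinct m-th roots of unity sum to 0, e.g. 1 + exp(2*I*pi/3) + exp(-2*I*pi/3) = 0.)
Hence the multiplicities are chi_3: 1. Dimension check: dim(chi_3)*dim(chi_0) = 1*1 = 1 and sum (mult * dim) = 1*1 = 1.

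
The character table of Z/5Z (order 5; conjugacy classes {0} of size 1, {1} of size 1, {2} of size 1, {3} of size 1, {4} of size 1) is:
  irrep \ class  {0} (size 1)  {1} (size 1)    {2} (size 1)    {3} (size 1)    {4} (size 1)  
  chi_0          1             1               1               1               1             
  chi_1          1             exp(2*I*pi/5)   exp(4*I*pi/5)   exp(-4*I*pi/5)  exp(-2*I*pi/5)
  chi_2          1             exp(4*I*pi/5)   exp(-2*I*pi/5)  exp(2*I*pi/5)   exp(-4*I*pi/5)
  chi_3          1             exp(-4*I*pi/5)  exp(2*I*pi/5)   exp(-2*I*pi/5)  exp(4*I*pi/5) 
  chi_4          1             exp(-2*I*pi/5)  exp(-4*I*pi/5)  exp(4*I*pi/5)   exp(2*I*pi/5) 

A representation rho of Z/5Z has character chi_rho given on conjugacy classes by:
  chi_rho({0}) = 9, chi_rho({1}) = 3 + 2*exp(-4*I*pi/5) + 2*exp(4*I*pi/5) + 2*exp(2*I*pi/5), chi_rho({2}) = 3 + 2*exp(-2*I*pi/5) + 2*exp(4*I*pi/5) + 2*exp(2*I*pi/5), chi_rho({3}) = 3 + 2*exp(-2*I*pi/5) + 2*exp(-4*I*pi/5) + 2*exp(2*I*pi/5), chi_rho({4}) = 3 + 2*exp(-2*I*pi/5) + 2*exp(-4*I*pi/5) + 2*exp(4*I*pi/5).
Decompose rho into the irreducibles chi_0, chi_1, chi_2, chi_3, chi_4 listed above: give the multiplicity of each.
Multiplicities: chi_0: 3, chi_1: 2, chi_2: 2, chi_3: 2, chi_4: 0.

Justification: Use <chi_rho, chi> = (1/|G|) sum_C |C| * chi_rho(C) * conj(chi(C)) with |G| = 5 for each irreducible chi in the table:
  <chi_rho, chi_0> = (1/5)[1*(9)*conj(1) + 1*(3 + 2*exp(-4*I*pi/5) + 2*exp(4*I*pi/5) + 2*exp(2*I*pi/5))*conj(1) + 1*(3 + 2*exp(-2*I*pi/5) + 2*exp(4*I*pi/5) + 2*exp(2*I*pi/5))*conj(1) + 1*(3 + 2*exp(-2*I*pi/5) + 2*exp(-4*I*pi/5) + 2*exp(2*I*pi/5))*conj(1) + 1*(3 + 2*exp(-2*I*pi/5) + 2*exp(-4*I*pi/5) + 2*exp(4*I*pi/5))*conj(1)]
      = (1/5)[(9) + (3 + 2*exp(-4*I*pi/5) + 2*exp(4*I*pi/5) + 2*exp(2*I*pi/5)) + (3 + 2*exp(-2*I*pi/5) + 2*exp(4*I*pi/5) + 2*exp(2*I*pi/5)) + (3 + 2*exp(-2*I*pi/5) + 2*exp(-4*I*pi/5) + 2*exp(2*I*pi/5)) + (3 + 2*exp(-2*I*pi/5) + 2*exp(-4*I*pi/5) + 2*exp(4*I*pi/5))] = 15/5 = 3
  <chi_rho, chi_1> = (1/5)[1*(9)*conj(1) + 1*(3 + 2*exp(-4*I*pi/5) + 2*exp(4*I*pi/5) + 2*exp(2*I*pi/5))*conj(exp(2*I*pi/5)) + 1*(3 + 2*exp(-2*I*pi/5) + 2*exp(4*I*pi/5) + 2*exp(2*I*pi/5))*conj(exp(4*I*pi/5)) + 1*(3 + 2*exp(-2*I*pi/5) + 2*exp(-4*I*pi/5) + 2*exp(2*I*pi/5))*conj(exp(-4*I*pi/5)) + 1*(3 + 2*exp(-2*I*pi/5) + 2*exp(-4*I*pi/5) + 2*exp(4*I*pi/5))*conj(exp(-2*I*pi/5))]
      = (1/5)[(9) + (2 + 3*exp(-2*I*pi/5) + 2*exp(4*I*pi/5) + 2*exp(2*I*pi/5)) + (2 + 2*exp(-2*I*pi/5) + 3*exp(-4*I*pi/5) + 2*exp(4*I*pi/5)) + (2 + 2*exp(-4*I*pi/5) + 3*exp(4*I*pi/5) + 2*exp(2*I*pi/5)) + (2 + 2*exp(-2*I*pi/5) + 2*exp(-4*I*pi/5) + 3*exp(2*I*pi/5))] = 10/5 = 2
  <chi_rho, chi_2> = (1/5)[1*(9)*conj(1) + 1*(3 + 2*exp(-4*I*pi/5) + 2*exp(4*I*pi/5) + 2*exp(2*I*pi/5))*conj(exp(4*I*pi/5)) + 1*(3 + 2*exp(-2*I*pi/5) + 2*exp(4*I*pi/5) + 2*exp(2*I*pi/5))*conj(exp(-2*I*pi/5)) + 1*(3 + 2*exp(-2*I*pi/5) + 2*exp(-4*I*pi/5) + 2*exp(2*I*pi/5))*conj(exp(2*I*pi/5)) + 1*(3 + 2*exp(-2*I*pi/5) + 2*exp(-4*I*pi/5) + 2*exp(4*I*pi/5))*conj(exp(-4*I*pi/5))]
      = (1/5)[(9) + (2 + 2*exp(-2*I*pi/5) + 3*exp(-4*I*pi/5) + 2*exp(2*I*pi/5)) + (2 + 2*exp(-4*I*pi/5) + 2*exp(4*I*pi/5) + 3*exp(2*I*pi/5)) + (2 + 3*exp(-2*I*pi/5) + 2*exp(-4*I*pi/5) + 2*exp(4*I*pi/5)) + (2 + 2*exp(-2*I*pi/5) + 3*exp(4*I*pi/5) + 2*exp(2*I*pi/5))] = 10/5 = 2
  <chi_rho, chi_3> = (1/5)[1*(9)*conj(1) + 1*(3 + 2*exp(-4*I*pi/5) + 2*exp(4*I*pi/5) + 2*exp(2*I*pi/5))*conj(exp(-4*I*pi/5)) + 1*(3 + 2*exp(-2*I*pi/5) + 2*exp(4*I*pi/5) + 2*exp(2*I*pi/5))*conj(exp(2*I*pi/5)) + 1*(3 + 2*exp(-2*I*pi/5) + 2*exp(-4*I*pi/5) + 2*exp(2*I*pi/5))*conj(exp(-2*I*pi/5)) + 1*(3 + 2*exp(-2*I*pi/5) + 2*exp(-4*I*pi/5) + 2*exp(4*I*pi/5))*conj(exp(4*I*pi/5))]
      = (1/5)[(9) + (2 + 2*exp(-2*I*pi/5) + 2*exp(-4*I*pi/5) + 3*exp(4*I*pi/5)) + (2 + 3*exp(-2*I*pi/5) + 2*exp(-4*I*pi/5) + 2*exp(2*I*pi/5)) + (2 + 2*exp(-2*I*pi/5) + 2*exp(4*I*pi/5) + 3*exp(2*I*pi/5)) + (2 + 3*exp(-4*I*pi/5) + 2*exp(4*I*pi/5) + 2*exp(2*I*pi/5))] = 10/5 = 2
  <chi_rho, chi_4> = (1/5)[1*(9)*conj(1) + 1*(3 + 2*exp(-4*I*pi/5) + 2*exp(4*I*pi/5) + 2*exp(2*I*pi/5))*conj(exp(-2*I*pi/5)) + 1*(3 + 2*exp(-2*I*pi/5) + 2*exp(4*I*pi/5) + 2*exp(2*I*pi/5))*conj(exp(-4*I*pi/5)) + 1*(3 + 2*exp(-2*I*pi/5) + 2*exp(-4*I*pi/5) + 2*exp(2*I*pi/5))*conj(exp(4*I*pi/5)) + 1*(3 + 2*exp(-2*I*pi/5) + 2*exp(-4*I*pi/5) + 2*exp(4*I*pi/5))*conj(exp(2*I*pi/5))]
      = (1/5)[(9) + (2*exp(-2*I*pi/5) + 2*exp(-4*I*pi/5) + 2*exp(4*I*pi/5) + 3*exp(2*I*pi/5)) + (2*exp(-2*I*pi/5) + 2*exp(-4*I*pi/5) + 3*exp(4*I*pi/5) + 2*exp(2*I*pi/5)) + (2*exp(-2*I*pi/5) + 3*exp(-4*I*pi/5) + 2*exp(4*I*pi/5) + 2*exp(2*I*pi/5)) + (3*exp(-2*I*pi/5) + 2*exp(-4*I*pi/5) + 2*exp(4*I*pi/5) + 2*exp(2*I*pi/5))] = 0/5 = 0
(Exp terms are combined using exp(i*s)*conj(exp(i*t)) = exp(i*(s-t)), and sums of them are collapsed using the identity that for every m > 1 the m distinct m-th roots of unity sum to 0, e.g. 1 + exp(2*I*pi/3) + exp(-2*I*pi/3) = 0.)
Dimension check: dim(rho) = sum (mult * dim) = 3*1 + 2*1 + 2*1 + 2*1 + 0*1 = 9 = chi_rho(e) = 9.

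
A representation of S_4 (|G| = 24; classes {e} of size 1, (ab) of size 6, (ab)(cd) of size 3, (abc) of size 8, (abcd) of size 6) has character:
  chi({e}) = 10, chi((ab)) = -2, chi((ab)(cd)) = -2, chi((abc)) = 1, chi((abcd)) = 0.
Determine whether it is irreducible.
Not irreducible (reducible): <chi, chi> = 6 > 1.

Reasoning: <chi, chi> = (1/|G|) sum_C |C| * |chi(C)|^2 = (1/24)[1*|10|^2 + 6*|-2|^2 + 3*|-2|^2 + 8*|1|^2 + 6*|0|^2]
  = (1/24)[(100) + (24) + (12) + (8) + (0)] = 144/24 = 6.
A character is irreducible iff <chi, chi> = 1, so this representation is reducible.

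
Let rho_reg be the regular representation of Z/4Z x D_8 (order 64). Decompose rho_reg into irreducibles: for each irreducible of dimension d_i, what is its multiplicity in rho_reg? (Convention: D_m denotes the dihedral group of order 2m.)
Each irreducible V_i of dimension d_i appears with multiplicity d_i, i.e. rho_reg = (direct sum over all irreducibles V_i) d_i V_i. The irreducible dimensions for Z/4Z x D_8 are 1, 1, 1, 1, 1, 1, 1, 1, 1, 1, 1, 1, 1, 1, 1, 1, 2, 2, 2, 2, 2, 2, 2, 2, 2, 2, 2, 2: 16 irreducibles of dimension 1, each with multiplicity 1; 12 irreducibles of dimension 2, each with multiplicity 2. Total dimension 16*1*1 + 12*2*2 = 64 = |G|.

Proof sketch: General theorem: in the regular representation of a finite group G, each irreducible appears with multiplicity equal to its dimension. Check: dim(rho_reg) = sum d_i^2 = 1 + 1 + 1 + 1 + 1 + 1 + 1 + 1 + 1 + 1 + 1 + 1 + 1 + 1 + 1 + 1 + 4 + 4 + 4 + 4 + 4 + 4 + 4 + 4 + 4 + 4 + 4 + 4 = 64 = |G|.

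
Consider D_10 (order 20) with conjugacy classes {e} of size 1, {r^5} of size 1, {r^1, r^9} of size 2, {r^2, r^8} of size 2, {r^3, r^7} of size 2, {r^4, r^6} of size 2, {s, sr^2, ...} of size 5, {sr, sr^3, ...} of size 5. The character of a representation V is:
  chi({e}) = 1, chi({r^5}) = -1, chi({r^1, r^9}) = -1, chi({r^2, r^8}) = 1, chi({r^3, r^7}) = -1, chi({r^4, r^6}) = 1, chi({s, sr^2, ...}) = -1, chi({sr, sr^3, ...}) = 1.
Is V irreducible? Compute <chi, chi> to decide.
Irreducible: <chi, chi> = 1.

Details: <chi, chi> = (1/|G|) sum_C |C| * |chi(C)|^2 = (1/20)[1*|1|^2 + 1*|-1|^2 + 2*|-1|^2 + 2*|1|^2 + 2*|-1|^2 + 2*|1|^2 + 5*|-1|^2 + 5*|1|^2]
  = (1/20)[(1) + (1) + (2) + (2) + (2) + (2) + (5) + (5)] = 20/20 = 1.
A character is irreducible iff <chi, chi> = 1, so this representation is irreducible.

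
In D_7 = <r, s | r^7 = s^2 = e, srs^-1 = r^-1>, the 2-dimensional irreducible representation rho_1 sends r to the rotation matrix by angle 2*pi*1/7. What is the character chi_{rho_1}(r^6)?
chi_{rho_1}(r^6) = 2*cos(2*pi*1*6/7) = 2*cos(2*pi/7)

Argument: rho_1(r^6) is rotation by angle 2*pi*1*6/7, whose trace is 2*cos(2*pi*1*6/7) = 2*cos(2*pi/7).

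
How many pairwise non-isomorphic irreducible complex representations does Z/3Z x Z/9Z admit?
27

Working: The number of irreducible complex representations of a finite group equals its number of conjugacy classes. Z/3Z x Z/9Z is abelian of order 27, so every element is its own conjugacy class: 27 classes, so Z/3Z x Z/9Z (order 27) has exactly 27 irreducible complex representations.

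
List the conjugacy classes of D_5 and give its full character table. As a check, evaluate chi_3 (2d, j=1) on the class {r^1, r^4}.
Conjugacy classes: {e} of size 1, {r^1, r^4} of size 2, {r^2, r^3} of size 2, {s, sr, ..., sr^4} of size 5.
Character table:
  irrep \ class              {e} (size 1)  {r^1, r^4} (size 2)  {r^2, r^3} (size 2)  {s, sr, ..., sr^4} (size 5)
  chi_1 (triv)               1             1                    1                    1                          
  chi_2 (sign: r->1, s->-1)  1             1                    1                    -1                         
  chi_3 (2d, j=1)            2             -1/2 + sqrt(5)/2     -sqrt(5)/2 - 1/2     0                          
  chi_4 (2d, j=2)            2             -sqrt(5)/2 - 1/2     -1/2 + sqrt(5)/2     0                          

Spot check: chi_3 (2d, j=1) on {r^1, r^4} = -1/2 + sqrt(5)/2.

Working: D_5 has order 2*5 = 10 with 4 conjugacy classes, hence 4 irreducibles. Sum of squared dims 1 + 1 + 4 + 4 = 10 = |G|. Linear characters come from the abelianisation; the 2-dimensional irreps have character r^k -> 2*cos(2*pi*j*k/5), reflections -> 0.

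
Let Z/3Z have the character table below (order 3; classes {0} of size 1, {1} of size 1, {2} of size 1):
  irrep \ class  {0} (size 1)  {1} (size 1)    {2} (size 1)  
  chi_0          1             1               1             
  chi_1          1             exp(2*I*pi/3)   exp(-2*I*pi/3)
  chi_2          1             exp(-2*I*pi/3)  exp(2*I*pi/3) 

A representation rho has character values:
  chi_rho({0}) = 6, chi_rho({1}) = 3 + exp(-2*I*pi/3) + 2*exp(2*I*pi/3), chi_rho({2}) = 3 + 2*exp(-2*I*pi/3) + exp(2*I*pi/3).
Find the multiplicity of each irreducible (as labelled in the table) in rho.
Multiplicities: chi_0: 3, chi_1: 2, chi_2: 1.

Reasoning: Use <chi_rho, chi> = (1/|G|) sum_C |C| * chi_rho(C) * conj(chi(C)) with |G| = 3 for each irreducible chi in the table:
  <chi_rho, chi_0> = (1/3)[1*(6)*conj(1) + 1*(3 + exp(-2*I*pi/3) + 2*exp(2*I*pi/3))*conj(1) + 1*(3 + 2*exp(-2*I*pi/3) + exp(2*I*pi/3))*conj(1)]
      = (1/3)[(6) + (3 + exp(-2*I*pi/3) + 2*exp(2*I*pi/3)) + (3 + 2*exp(-2*I*pi/3) + exp(2*I*pi/3))] = 9/3 = 3
  <chi_rho, chi_1> = (1/3)[1*(6)*conj(1) + 1*(3 + exp(-2*I*pi/3) + 2*exp(2*I*pi/3))*conj(exp(2*I*pi/3)) + 1*(3 + 2*exp(-2*I*pi/3) + exp(2*I*pi/3))*conj(exp(-2*I*pi/3))]
      = (1/3)[(6) + (2 + 3*exp(-2*I*pi/3) + exp(2*I*pi/3)) + (2 + exp(-2*I*pi/3) + 3*exp(2*I*pi/3))] = 6/3 = 2
  <chi_rho, chi_2> = (1/3)[1*(6)*conj(1) + 1*(3 + exp(-2*I*pi/3) + 2*exp(2*I*pi/3))*conj(exp(-2*I*pi/3)) + 1*(3 + 2*exp(-2*I*pi/3) + exp(2*I*pi/3))*conj(exp(2*I*pi/3))]
      = (1/3)[(6) + (1 + 2*exp(-2*I*pi/3) + 3*exp(2*I*pi/3)) + (1 + 3*exp(-2*I*pi/3) + 2*exp(2*I*pi/3))] = 3/3 = 1
(Exp terms are combined using exp(i*s)*conj(exp(i*t)) = exp(i*(s-t)), and sums of them are collapsed using the identity that for every m > 1 the m distinct m-th roots of unity sum to 0, e.g. 1 + exp(2*I*pi/3) + exp(-2*I*pi/3) = 0.)
Dimension check: dim(rho) = sum (mult * dim) = 3*1 + 2*1 + 1*1 = 6 = chi_rho(e) = 6.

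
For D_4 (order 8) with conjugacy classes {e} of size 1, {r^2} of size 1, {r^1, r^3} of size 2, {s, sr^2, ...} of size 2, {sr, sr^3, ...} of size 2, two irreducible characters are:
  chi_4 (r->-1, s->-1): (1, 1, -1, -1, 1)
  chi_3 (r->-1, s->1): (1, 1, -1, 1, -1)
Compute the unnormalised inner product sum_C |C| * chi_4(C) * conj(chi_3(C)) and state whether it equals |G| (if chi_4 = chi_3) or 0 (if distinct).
Sum = 0; so <chi_4, chi_3> = 0 (distinct irreducibles are orthogonal).

Reasoning: Compute term by term over conjugacy classes (|C| * chi_4(C) * conj(chi_3(C))):
  1*(1)*conj(1) + 1*(1)*conj(1) + 2*(-1)*conj(-1) + 2*(-1)*conj(1) + 2*(1)*conj(-1)
  = (1) + (1) + (2) + (-2) + (-2)
  = 0.
Dividing by |G| = 8 gives 0/8 = 0, matching the row-orthogonality relation <chi_4, chi_3> = [chi_4 = chi_3].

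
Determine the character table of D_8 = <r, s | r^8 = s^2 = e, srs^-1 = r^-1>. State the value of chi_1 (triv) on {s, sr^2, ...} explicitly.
Conjugacy classes: {e} of size 1, {r^4} of size 1, {r^1, r^7} of size 2, {r^2, r^6} of size 2, {r^3, r^5} of size 2, {s, sr^2, ...} of size 4, {sr, sr^3, ...} of size 4.
Character table:
  irrep \ class              {e} (size 1)  {r^4} (size 1)  {r^1, r^7} (size 2)  {r^2, r^6} (size 2)  {r^3, r^5} (size 2)  {s, sr^2, ...} (size 4)  {sr, sr^3, ...} (size 4)
  chi_1 (triv)               1             1               1                    1                    1                    1                        1                       
  chi_2 (sign: r->1, s->-1)  1             1               1                    1                    1                    -1                       -1                      
  chi_3 (r->-1, s->1)        1             1               -1                   1                    -1                   1                        -1                      
  chi_4 (r->-1, s->-1)       1             1               -1                   1                    -1                   -1                       1                       
  chi_5 (2d, j=1)            2             -2              sqrt(2)              0                    -sqrt(2)             0                        0                       
  chi_6 (2d, j=2)            2             2               0                    -2                   0                    0                        0                       
  chi_7 (2d, j=3)            2             -2              -sqrt(2)             0                    sqrt(2)              0                        0                       

Spot check: chi_1 (triv) on {s, sr^2, ...} = 1.

Solution. D_8 has order 2*8 = 16 with 7 conjugacy classes, hence 7 irreducibles. Sum of squared dims 1 + 1 + 1 + 1 + 4 + 4 + 4 = 16 = |G|. Linear characters come from the abelianisation; the 2-dimensional irreps have character r^k -> 2*cos(2*pi*j*k/8), reflections -> 0.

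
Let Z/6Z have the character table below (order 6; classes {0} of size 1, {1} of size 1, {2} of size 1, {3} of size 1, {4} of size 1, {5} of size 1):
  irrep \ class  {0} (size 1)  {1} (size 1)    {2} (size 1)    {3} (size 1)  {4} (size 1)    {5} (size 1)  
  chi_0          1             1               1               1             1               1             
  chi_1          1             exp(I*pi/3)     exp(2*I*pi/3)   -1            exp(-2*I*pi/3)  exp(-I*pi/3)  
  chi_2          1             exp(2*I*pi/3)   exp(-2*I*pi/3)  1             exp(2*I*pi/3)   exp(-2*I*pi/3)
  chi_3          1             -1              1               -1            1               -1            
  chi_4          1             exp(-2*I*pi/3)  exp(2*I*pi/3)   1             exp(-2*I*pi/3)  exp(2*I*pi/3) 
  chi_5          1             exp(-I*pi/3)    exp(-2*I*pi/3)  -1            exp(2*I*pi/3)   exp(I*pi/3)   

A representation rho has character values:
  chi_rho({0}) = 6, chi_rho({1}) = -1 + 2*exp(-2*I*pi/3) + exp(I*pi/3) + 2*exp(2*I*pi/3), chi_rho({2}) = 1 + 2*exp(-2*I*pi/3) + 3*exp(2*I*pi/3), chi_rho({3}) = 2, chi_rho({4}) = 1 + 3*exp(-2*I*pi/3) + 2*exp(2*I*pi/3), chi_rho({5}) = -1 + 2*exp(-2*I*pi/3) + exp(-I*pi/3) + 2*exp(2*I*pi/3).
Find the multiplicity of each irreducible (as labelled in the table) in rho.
Multiplicities: chi_0: 0, chi_1: 1, chi_2: 2, chi_3: 1, chi_4: 2, chi_5: 0.

Justification: Use <chi_rho, chi> = (1/|G|) sum_C |C| * chi_rho(C) * conj(chi(C)) with |G| = 6 for each irreducible chi in the table:
  <chi_rho, chi_0> = (1/6)[1*(6)*conj(1) + 1*(-1 + 2*exp(-2*I*pi/3) + exp(I*pi/3) + 2*exp(2*I*pi/3))*conj(1) + 1*(1 + 2*exp(-2*I*pi/3) + 3*exp(2*I*pi/3))*conj(1) + 1*(2)*conj(1) + 1*(1 + 3*exp(-2*I*pi/3) + 2*exp(2*I*pi/3))*conj(1) + 1*(-1 + 2*exp(-2*I*pi/3) + exp(-I*pi/3) + 2*exp(2*I*pi/3))*conj(1)]
      = (1/6)[(6) + (-1 + 2*exp(-2*I*pi/3) + exp(I*pi/3) + 2*exp(2*I*pi/3)) + (1 + 2*exp(-2*I*pi/3) + 3*exp(2*I*pi/3)) + (2) + (1 + 3*exp(-2*I*pi/3) + 2*exp(2*I*pi/3)) + (-1 + 2*exp(-2*I*pi/3) + exp(-I*pi/3) + 2*exp(2*I*pi/3))] = 0/6 = 0
  <chi_rho, chi_1> = (1/6)[1*(6)*conj(1) + 1*(-1 + 2*exp(-2*I*pi/3) + exp(I*pi/3) + 2*exp(2*I*pi/3))*conj(exp(I*pi/3)) + 1*(1 + 2*exp(-2*I*pi/3) + 3*exp(2*I*pi/3))*conj(exp(2*I*pi/3)) + 1*(2)*conj(-1) + 1*(1 + 3*exp(-2*I*pi/3) + 2*exp(2*I*pi/3))*conj(exp(-2*I*pi/3)) + 1*(-1 + 2*exp(-2*I*pi/3) + exp(-I*pi/3) + 2*exp(2*I*pi/3))*conj(exp(-I*pi/3))]
      = (1/6)[(6) + (-1 - exp(-I*pi/3) + 2*exp(I*pi/3)) + (3 + exp(-2*I*pi/3) + 2*exp(2*I*pi/3)) + (-2) + (3 + 2*exp(-2*I*pi/3) + exp(2*I*pi/3)) + (-1 + 2*exp(-I*pi/3) - exp(I*pi/3))] = 6/6 = 1
  <chi_rho, chi_2> = (1/6)[1*(6)*conj(1) + 1*(-1 + 2*exp(-2*I*pi/3) + exp(I*pi/3) + 2*exp(2*I*pi/3))*conj(exp(2*I*pi/3)) + 1*(1 + 2*exp(-2*I*pi/3) + 3*exp(2*I*pi/3))*conj(exp(-2*I*pi/3)) + 1*(2)*conj(1) + 1*(1 + 3*exp(-2*I*pi/3) + 2*exp(2*I*pi/3))*conj(exp(2*I*pi/3)) + 1*(-1 + 2*exp(-2*I*pi/3) + exp(-I*pi/3) + 2*exp(2*I*pi/3))*conj(exp(-2*I*pi/3))]
      = (1/6)[(6) + (2 + exp(-I*pi/3) - exp(-2*I*pi/3) + 2*exp(2*I*pi/3)) + (2 + 3*exp(-2*I*pi/3) + exp(2*I*pi/3)) + (2) + (2 + exp(-2*I*pi/3) + 3*exp(2*I*pi/3)) + (2 + 2*exp(-2*I*pi/3) - exp(2*I*pi/3) + exp(I*pi/3))] = 12/6 = 2
  <chi_rho, chi_3> = (1/6)[1*(6)*conj(1) + 1*(-1 + 2*exp(-2*I*pi/3) + exp(I*pi/3) + 2*exp(2*I*pi/3))*conj(-1) + 1*(1 + 2*exp(-2*I*pi/3) + 3*exp(2*I*pi/3))*conj(1) + 1*(2)*conj(-1) + 1*(1 + 3*exp(-2*I*pi/3) + 2*exp(2*I*pi/3))*conj(1) + 1*(-1 + 2*exp(-2*I*pi/3) + exp(-I*pi/3) + 2*exp(2*I*pi/3))*conj(-1)]
      = (1/6)[(6) + (1 - 2*exp(2*I*pi/3) - exp(I*pi/3) - 2*exp(-2*I*pi/3)) + (1 + 2*exp(-2*I*pi/3) + 3*exp(2*I*pi/3)) + (-2) + (1 + 3*exp(-2*I*pi/3) + 2*exp(2*I*pi/3)) + (1 - 2*exp(2*I*pi/3) - exp(-I*pi/3) - 2*exp(-2*I*pi/3))] = 6/6 = 1
  <chi_rho, chi_4> = (1/6)[1*(6)*conj(1) + 1*(-1 + 2*exp(-2*I*pi/3) + exp(I*pi/3) + 2*exp(2*I*pi/3))*conj(exp(-2*I*pi/3)) + 1*(1 + 2*exp(-2*I*pi/3) + 3*exp(2*I*pi/3))*conj(exp(2*I*pi/3)) + 1*(2)*conj(1) + 1*(1 + 3*exp(-2*I*pi/3) + 2*exp(2*I*pi/3))*conj(exp(-2*I*pi/3)) + 1*(-1 + 2*exp(-2*I*pi/3) + exp(-I*pi/3) + 2*exp(2*I*pi/3))*conj(exp(2*I*pi/3))]
      = (1/6)[(6) + (1 + 2*exp(-2*I*pi/3) - exp(2*I*pi/3)) + (3 + exp(-2*I*pi/3) + 2*exp(2*I*pi/3)) + (2) + (3 + 2*exp(-2*I*pi/3) + exp(2*I*pi/3)) + (1 - exp(-2*I*pi/3) + 2*exp(2*I*pi/3))] = 12/6 = 2
  <chi_rho, chi_5> = (1/6)[1*(6)*conj(1) + 1*(-1 + 2*exp(-2*I*pi/3) + exp(I*pi/3) + 2*exp(2*I*pi/3))*conj(exp(-I*pi/3)) + 1*(1 + 2*exp(-2*I*pi/3) + 3*exp(2*I*pi/3))*conj(exp(-2*I*pi/3)) + 1*(2)*conj(-1) + 1*(1 + 3*exp(-2*I*pi/3) + 2*exp(2*I*pi/3))*conj(exp(2*I*pi/3)) + 1*(-1 + 2*exp(-2*I*pi/3) + exp(-I*pi/3) + 2*exp(2*I*pi/3))*conj(exp(I*pi/3))]
      = (1/6)[(6) + (-2 + 2*exp(-I*pi/3) - exp(I*pi/3) + exp(2*I*pi/3)) + (2 + 3*exp(-2*I*pi/3) + exp(2*I*pi/3)) + (-2) + (2 + exp(-2*I*pi/3) + 3*exp(2*I*pi/3)) + (-2 + exp(-2*I*pi/3) - exp(-I*pi/3) + 2*exp(I*pi/3))] = 0/6 = 0
(Exp terms are combined using exp(i*s)*conj(exp(i*t)) = exp(i*(s-t)), and sums of them are collapsed using the identity that for every m > 1 the m distinct m-th roots of unity sum to 0, e.g. 1 + exp(2*I*pi/3) + exp(-2*I*pi/3) = 0.)
Dimension check: dim(rho) = sum (mult * dim) = 0*1 + 1*1 + 2*1 + 1*1 + 2*1 + 0*1 = 6 = chi_rho(e) = 6.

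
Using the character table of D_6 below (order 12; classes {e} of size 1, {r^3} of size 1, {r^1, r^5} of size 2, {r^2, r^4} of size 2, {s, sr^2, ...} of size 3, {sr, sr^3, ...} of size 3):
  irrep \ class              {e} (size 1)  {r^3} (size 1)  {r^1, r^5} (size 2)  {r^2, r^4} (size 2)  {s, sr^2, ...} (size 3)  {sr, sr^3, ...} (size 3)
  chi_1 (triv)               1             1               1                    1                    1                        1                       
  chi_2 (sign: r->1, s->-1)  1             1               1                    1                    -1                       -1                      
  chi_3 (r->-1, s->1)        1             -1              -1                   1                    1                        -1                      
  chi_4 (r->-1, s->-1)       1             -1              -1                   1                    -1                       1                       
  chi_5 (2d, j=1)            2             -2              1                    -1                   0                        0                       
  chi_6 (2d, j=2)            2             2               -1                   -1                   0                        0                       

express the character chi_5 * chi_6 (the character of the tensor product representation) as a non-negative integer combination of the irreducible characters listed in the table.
chi_5 tensor chi_6 = chi_3 + chi_4 + chi_5 (all other irreducibles have multiplicity 0).

Working: The character of a tensor product is the pointwise product (chi_5 * chi_6)(C) = chi_5(C) * chi_6(C):
  {e}: (2)*(2), {r^3}: (-2)*(2), {r^1, r^5}: (1)*(-1), {r^2, r^4}: (-1)*(-1), {s, sr^2, ...}: (0)*(0), {sr, sr^3, ...}: (0)*(0)
so (chi_5 * chi_6) takes values
  {e} -> 4, {r^3} -> -4, {r^1, r^5} -> -1, {r^2, r^4} -> 1, {s, sr^2, ...} -> 0, {sr, sr^3, ...} -> 0.
Now take the inner product of this character with each irreducible chi from the table, <chi_5*chi_6, chi> = (1/12) sum_C |C| (chi_5*chi_6)(C) conj(chi(C)):
  <chi_5*chi_6, chi_1> = (1/12)[1*(4)*conj(1) + 1*(-4)*conj(1) + 2*(-1)*conj(1) + 2*(1)*conj(1) + 3*(0)*conj(1) + 3*(0)*conj(1)]
      = (1/12)[(4) + (-4) + (-2) + (2) + (0) + (0)] = 0/12 = 0
  <chi_5*chi_6, chi_2> = (1/12)[1*(4)*conj(1) + 1*(-4)*conj(1) + 2*(-1)*conj(1) + 2*(1)*conj(1) + 3*(0)*conj(-1) + 3*(0)*conj(-1)]
      = (1/12)[(4) + (-4) + (-2) + (2) + (0) + (0)] = 0/12 = 0
  <chi_5*chi_6, chi_3> = (1/12)[1*(4)*conj(1) + 1*(-4)*conj(-1) + 2*(-1)*conj(-1) + 2*(1)*conj(1) + 3*(0)*conj(1) + 3*(0)*conj(-1)]
      = (1/12)[(4) + (4) + (2) + (2) + (0) + (0)] = 12/12 = 1
  <chi_5*chi_6, chi_4> = (1/12)[1*(4)*conj(1) + 1*(-4)*conj(-1) + 2*(-1)*conj(-1) + 2*(1)*conj(1) + 3*(0)*conj(-1) + 3*(0)*conj(1)]
      = (1/12)[(4) + (4) + (2) + (2) + (0) + (0)] = 12/12 = 1
  <chi_5*chi_6, chi_5> = (1/12)[1*(4)*conj(2) + 1*(-4)*conj(-2) + 2*(-1)*conj(1) + 2*(1)*conj(-1) + 3*(0)*conj(0) + 3*(0)*conj(0)]
      = (1/12)[(8) + (8) + (-2) + (-2) + (0) + (0)] = 12/12 = 1
  <chi_5*chi_6, chi_6> = (1/12)[1*(4)*conj(2) + 1*(-4)*conj(2) + 2*(-1)*conj(-1) + 2*(1)*conj(-1) + 3*(0)*conj(0) + 3*(0)*conj(0)]
      = (1/12)[(8) + (-8) + (2) + (-2) + (0) + (0)] = 0/12 = 0
Hence the multiplicities are chi_3: 1, chi_4: 1, chi_5: 1. Dimension check: dim(chi_5)*dim(chi_6) = 2*2 = 4 and sum (mult * dim) = 1*1 + 1*1 + 1*2 = 4.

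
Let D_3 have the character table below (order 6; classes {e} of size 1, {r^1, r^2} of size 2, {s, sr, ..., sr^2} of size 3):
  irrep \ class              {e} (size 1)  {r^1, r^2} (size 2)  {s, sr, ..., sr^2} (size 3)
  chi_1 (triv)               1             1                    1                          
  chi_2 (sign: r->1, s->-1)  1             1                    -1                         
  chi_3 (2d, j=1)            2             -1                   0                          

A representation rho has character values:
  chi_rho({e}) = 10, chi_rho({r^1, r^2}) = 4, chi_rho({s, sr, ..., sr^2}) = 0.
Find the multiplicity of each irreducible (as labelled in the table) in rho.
Multiplicities: chi_1: 3, chi_2: 3, chi_3: 2.

Proof sketch: Use <chi_rho, chi> = (1/|G|) sum_C |C| * chi_rho(C) * conj(chi(C)) with |G| = 6 for each irreducible chi in the table:
  <chi_rho, chi_1> = (1/6)[1*(10)*conj(1) + 2*(4)*conj(1) + 3*(0)*conj(1)]
      = (1/6)[(10) + (8) + (0)] = 18/6 = 3
  <chi_rho, chi_2> = (1/6)[1*(10)*conj(1) + 2*(4)*conj(1) + 3*(0)*conj(-1)]
      = (1/6)[(10) + (8) + (0)] = 18/6 = 3
  <chi_rho, chi_3> = (1/6)[1*(10)*conj(2) + 2*(4)*conj(-1) + 3*(0)*conj(0)]
      = (1/6)[(20) + (-8) + (0)] = 12/6 = 2
Dimension check: dim(rho) = sum (mult * dim) = 3*1 + 3*1 + 2*2 = 10 = chi_rho(e) = 10.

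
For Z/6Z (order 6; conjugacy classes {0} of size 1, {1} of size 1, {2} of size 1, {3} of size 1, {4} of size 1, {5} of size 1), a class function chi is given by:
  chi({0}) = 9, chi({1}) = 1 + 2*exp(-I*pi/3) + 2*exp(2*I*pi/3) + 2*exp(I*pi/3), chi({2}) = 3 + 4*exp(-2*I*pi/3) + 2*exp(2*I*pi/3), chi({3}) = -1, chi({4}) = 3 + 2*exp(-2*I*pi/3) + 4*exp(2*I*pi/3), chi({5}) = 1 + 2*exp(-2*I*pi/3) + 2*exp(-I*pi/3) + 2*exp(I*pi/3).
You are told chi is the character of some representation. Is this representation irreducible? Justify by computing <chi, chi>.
Not irreducible (reducible): <chi, chi> = 17 > 1.

Details: <chi, chi> = (1/|G|) sum_C |C| * |chi(C)|^2 = (1/6)[1*|9|^2 + 1*|1 + 2*exp(-I*pi/3) + 2*exp(2*I*pi/3) + 2*exp(I*pi/3)|^2 + 1*|3 + 4*exp(-2*I*pi/3) + 2*exp(2*I*pi/3)|^2 + 1*|-1|^2 + 1*|3 + 2*exp(-2*I*pi/3) + 4*exp(2*I*pi/3)|^2 + 1*|1 + 2*exp(-2*I*pi/3) + 2*exp(-I*pi/3) + 2*exp(I*pi/3)|^2]
  = (1/6)[(81) + (7) + (3) + (1) + (3) + (7)] = 102/6 = 17.
(Exp terms are combined using exp(i*s)*conj(exp(i*t)) = exp(i*(s-t)), and sums of them are collapsed using the identity that for every m > 1 the m distinct m-th roots of unity sum to 0, e.g. 1 + exp(2*I*pi/3) + exp(-2*I*pi/3) = 0.)
A character is irreducible iff <chi, chi> = 1, so this representation is reducible.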